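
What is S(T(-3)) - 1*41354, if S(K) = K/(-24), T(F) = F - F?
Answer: -41354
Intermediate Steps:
T(F) = 0
S(K) = -K/24 (S(K) = K*(-1/24) = -K/24)
S(T(-3)) - 1*41354 = -1/24*0 - 1*41354 = 0 - 41354 = -41354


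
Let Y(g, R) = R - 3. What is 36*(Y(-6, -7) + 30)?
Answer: 720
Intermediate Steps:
Y(g, R) = -3 + R
36*(Y(-6, -7) + 30) = 36*((-3 - 7) + 30) = 36*(-10 + 30) = 36*20 = 720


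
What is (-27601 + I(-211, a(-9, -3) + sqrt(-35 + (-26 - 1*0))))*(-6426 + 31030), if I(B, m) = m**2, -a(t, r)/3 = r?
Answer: -678602924 + 442872*I*sqrt(61) ≈ -6.786e+8 + 3.4589e+6*I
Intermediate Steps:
a(t, r) = -3*r
(-27601 + I(-211, a(-9, -3) + sqrt(-35 + (-26 - 1*0))))*(-6426 + 31030) = (-27601 + (-3*(-3) + sqrt(-35 + (-26 - 1*0)))**2)*(-6426 + 31030) = (-27601 + (9 + sqrt(-35 + (-26 + 0)))**2)*24604 = (-27601 + (9 + sqrt(-35 - 26))**2)*24604 = (-27601 + (9 + sqrt(-61))**2)*24604 = (-27601 + (9 + I*sqrt(61))**2)*24604 = -679095004 + 24604*(9 + I*sqrt(61))**2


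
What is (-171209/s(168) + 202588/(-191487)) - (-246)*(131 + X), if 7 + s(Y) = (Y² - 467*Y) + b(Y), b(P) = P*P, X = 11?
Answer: 147287185129223/4215586305 ≈ 34939.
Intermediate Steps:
b(P) = P²
s(Y) = -7 - 467*Y + 2*Y² (s(Y) = -7 + ((Y² - 467*Y) + Y²) = -7 + (-467*Y + 2*Y²) = -7 - 467*Y + 2*Y²)
(-171209/s(168) + 202588/(-191487)) - (-246)*(131 + X) = (-171209/(-7 - 467*168 + 2*168²) + 202588/(-191487)) - (-246)*(131 + 11) = (-171209/(-7 - 78456 + 2*28224) + 202588*(-1/191487)) - (-246)*142 = (-171209/(-7 - 78456 + 56448) - 202588/191487) - 1*(-34932) = (-171209/(-22015) - 202588/191487) + 34932 = (-171209*(-1/22015) - 202588/191487) + 34932 = (171209/22015 - 202588/191487) + 34932 = 28324322963/4215586305 + 34932 = 147287185129223/4215586305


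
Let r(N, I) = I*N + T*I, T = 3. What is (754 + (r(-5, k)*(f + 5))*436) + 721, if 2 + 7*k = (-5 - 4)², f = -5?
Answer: 1475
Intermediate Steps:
k = 79/7 (k = -2/7 + (-5 - 4)²/7 = -2/7 + (⅐)*(-9)² = -2/7 + (⅐)*81 = -2/7 + 81/7 = 79/7 ≈ 11.286)
r(N, I) = 3*I + I*N (r(N, I) = I*N + 3*I = 3*I + I*N)
(754 + (r(-5, k)*(f + 5))*436) + 721 = (754 + ((79*(3 - 5)/7)*(-5 + 5))*436) + 721 = (754 + (((79/7)*(-2))*0)*436) + 721 = (754 - 158/7*0*436) + 721 = (754 + 0*436) + 721 = (754 + 0) + 721 = 754 + 721 = 1475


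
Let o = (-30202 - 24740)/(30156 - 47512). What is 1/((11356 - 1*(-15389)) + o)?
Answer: 8678/232120581 ≈ 3.7386e-5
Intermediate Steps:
o = 27471/8678 (o = -54942/(-17356) = -54942*(-1/17356) = 27471/8678 ≈ 3.1656)
1/((11356 - 1*(-15389)) + o) = 1/((11356 - 1*(-15389)) + 27471/8678) = 1/((11356 + 15389) + 27471/8678) = 1/(26745 + 27471/8678) = 1/(232120581/8678) = 8678/232120581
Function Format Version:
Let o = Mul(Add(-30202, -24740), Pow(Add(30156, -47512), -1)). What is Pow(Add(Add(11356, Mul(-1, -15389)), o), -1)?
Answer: Rational(8678, 232120581) ≈ 3.7386e-5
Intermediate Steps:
o = Rational(27471, 8678) (o = Mul(-54942, Pow(-17356, -1)) = Mul(-54942, Rational(-1, 17356)) = Rational(27471, 8678) ≈ 3.1656)
Pow(Add(Add(11356, Mul(-1, -15389)), o), -1) = Pow(Add(Add(11356, Mul(-1, -15389)), Rational(27471, 8678)), -1) = Pow(Add(Add(11356, 15389), Rational(27471, 8678)), -1) = Pow(Add(26745, Rational(27471, 8678)), -1) = Pow(Rational(232120581, 8678), -1) = Rational(8678, 232120581)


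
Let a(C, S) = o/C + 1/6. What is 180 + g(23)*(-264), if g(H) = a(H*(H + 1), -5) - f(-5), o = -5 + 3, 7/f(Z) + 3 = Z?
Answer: -2163/23 ≈ -94.043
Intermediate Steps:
f(Z) = 7/(-3 + Z)
o = -2
a(C, S) = 1/6 - 2/C (a(C, S) = -2/C + 1/6 = 1/6 - 2/C)
g(H) = 7/8 + (-12 + H*(1 + H))/(6*H*(1 + H)) (g(H) = (-12 + H*(H + 1))/(6*((H*(H + 1)))) - 7/(-3 - 5) = (-12 + H*(1 + H))/(6*((H*(1 + H)))) - 7/(-8) = (1/(H*(1 + H)))*(-12 + H*(1 + H))/6 - 7*(-1)/8 = (-12 + H*(1 + H))/(6*H*(1 + H)) - 1*(-7/8) = (-12 + H*(1 + H))/(6*H*(1 + H)) + 7/8 = 7/8 + (-12 + H*(1 + H))/(6*H*(1 + H)))
180 + g(23)*(-264) = 180 + ((1/24)*(-48 + 25*23*(1 + 23))/(23*(1 + 23)))*(-264) = 180 + ((1/24)*(1/23)*(-48 + 25*23*24)/24)*(-264) = 180 + ((1/24)*(1/23)*(1/24)*(-48 + 13800))*(-264) = 180 + ((1/24)*(1/23)*(1/24)*13752)*(-264) = 180 + (191/184)*(-264) = 180 - 6303/23 = -2163/23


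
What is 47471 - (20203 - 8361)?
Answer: 35629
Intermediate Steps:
47471 - (20203 - 8361) = 47471 - 1*11842 = 47471 - 11842 = 35629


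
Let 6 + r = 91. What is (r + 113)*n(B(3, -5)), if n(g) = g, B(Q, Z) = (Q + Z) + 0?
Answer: -396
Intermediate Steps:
B(Q, Z) = Q + Z
r = 85 (r = -6 + 91 = 85)
(r + 113)*n(B(3, -5)) = (85 + 113)*(3 - 5) = 198*(-2) = -396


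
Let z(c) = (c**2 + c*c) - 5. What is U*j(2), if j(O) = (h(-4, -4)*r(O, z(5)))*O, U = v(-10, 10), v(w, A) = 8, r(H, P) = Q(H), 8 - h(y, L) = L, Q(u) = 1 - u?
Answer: -192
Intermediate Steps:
h(y, L) = 8 - L
z(c) = -5 + 2*c**2 (z(c) = (c**2 + c**2) - 5 = 2*c**2 - 5 = -5 + 2*c**2)
r(H, P) = 1 - H
U = 8
j(O) = O*(12 - 12*O) (j(O) = ((8 - 1*(-4))*(1 - O))*O = ((8 + 4)*(1 - O))*O = (12*(1 - O))*O = (12 - 12*O)*O = O*(12 - 12*O))
U*j(2) = 8*(12*2*(1 - 1*2)) = 8*(12*2*(1 - 2)) = 8*(12*2*(-1)) = 8*(-24) = -192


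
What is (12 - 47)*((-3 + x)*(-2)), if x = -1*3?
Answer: -420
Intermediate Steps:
x = -3
(12 - 47)*((-3 + x)*(-2)) = (12 - 47)*((-3 - 3)*(-2)) = -(-210)*(-2) = -35*12 = -420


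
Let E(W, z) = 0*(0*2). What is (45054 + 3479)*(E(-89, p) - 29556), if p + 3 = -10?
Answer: -1434441348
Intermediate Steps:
p = -13 (p = -3 - 10 = -13)
E(W, z) = 0 (E(W, z) = 0*0 = 0)
(45054 + 3479)*(E(-89, p) - 29556) = (45054 + 3479)*(0 - 29556) = 48533*(-29556) = -1434441348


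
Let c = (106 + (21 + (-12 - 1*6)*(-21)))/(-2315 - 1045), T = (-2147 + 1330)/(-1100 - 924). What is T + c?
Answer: 43075/170016 ≈ 0.25336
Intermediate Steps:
T = 817/2024 (T = -817/(-2024) = -817*(-1/2024) = 817/2024 ≈ 0.40366)
c = -101/672 (c = (106 + (21 + (-12 - 6)*(-21)))/(-3360) = (106 + (21 - 18*(-21)))*(-1/3360) = (106 + (21 + 378))*(-1/3360) = (106 + 399)*(-1/3360) = 505*(-1/3360) = -101/672 ≈ -0.15030)
T + c = 817/2024 - 101/672 = 43075/170016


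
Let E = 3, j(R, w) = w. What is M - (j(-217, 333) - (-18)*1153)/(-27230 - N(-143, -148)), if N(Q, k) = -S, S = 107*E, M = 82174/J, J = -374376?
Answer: 40022863/70944252 ≈ 0.56415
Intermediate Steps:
M = -41087/187188 (M = 82174/(-374376) = 82174*(-1/374376) = -41087/187188 ≈ -0.21950)
S = 321 (S = 107*3 = 321)
N(Q, k) = -321 (N(Q, k) = -1*321 = -321)
M - (j(-217, 333) - (-18)*1153)/(-27230 - N(-143, -148)) = -41087/187188 - (333 - (-18)*1153)/(-27230 - 1*(-321)) = -41087/187188 - (333 - 1*(-20754))/(-27230 + 321) = -41087/187188 - (333 + 20754)/(-26909) = -41087/187188 - 21087*(-1)/26909 = -41087/187188 - 1*(-297/379) = -41087/187188 + 297/379 = 40022863/70944252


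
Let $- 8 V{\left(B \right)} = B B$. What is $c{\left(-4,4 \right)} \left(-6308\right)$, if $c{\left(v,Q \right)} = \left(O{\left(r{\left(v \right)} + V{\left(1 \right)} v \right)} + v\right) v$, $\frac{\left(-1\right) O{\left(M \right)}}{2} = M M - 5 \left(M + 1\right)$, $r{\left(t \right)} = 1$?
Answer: $416328$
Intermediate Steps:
$V{\left(B \right)} = - \frac{B^{2}}{8}$ ($V{\left(B \right)} = - \frac{B B}{8} = - \frac{B^{2}}{8}$)
$O{\left(M \right)} = 10 - 2 M^{2} + 10 M$ ($O{\left(M \right)} = - 2 \left(M M - 5 \left(M + 1\right)\right) = - 2 \left(M^{2} - 5 \left(1 + M\right)\right) = - 2 \left(M^{2} - \left(5 + 5 M\right)\right) = - 2 \left(-5 + M^{2} - 5 M\right) = 10 - 2 M^{2} + 10 M$)
$c{\left(v,Q \right)} = v \left(20 - 2 \left(1 - \frac{v}{8}\right)^{2} - \frac{v}{4}\right)$ ($c{\left(v,Q \right)} = \left(\left(10 - 2 \left(1 + - \frac{1^{2}}{8} v\right)^{2} + 10 \left(1 + - \frac{1^{2}}{8} v\right)\right) + v\right) v = \left(\left(10 - 2 \left(1 + \left(- \frac{1}{8}\right) 1 v\right)^{2} + 10 \left(1 + \left(- \frac{1}{8}\right) 1 v\right)\right) + v\right) v = \left(\left(10 - 2 \left(1 - \frac{v}{8}\right)^{2} + 10 \left(1 - \frac{v}{8}\right)\right) + v\right) v = \left(\left(10 - 2 \left(1 - \frac{v}{8}\right)^{2} - \left(-10 + \frac{5 v}{4}\right)\right) + v\right) v = \left(\left(20 - 2 \left(1 - \frac{v}{8}\right)^{2} - \frac{5 v}{4}\right) + v\right) v = \left(20 - 2 \left(1 - \frac{v}{8}\right)^{2} - \frac{v}{4}\right) v = v \left(20 - 2 \left(1 - \frac{v}{8}\right)^{2} - \frac{v}{4}\right)$)
$c{\left(-4,4 \right)} \left(-6308\right) = \frac{1}{32} \left(-4\right) \left(576 - \left(-4\right)^{2} + 8 \left(-4\right)\right) \left(-6308\right) = \frac{1}{32} \left(-4\right) \left(576 - 16 - 32\right) \left(-6308\right) = \frac{1}{32} \left(-4\right) 528 \left(-6308\right) = \left(-66\right) \left(-6308\right) = 416328$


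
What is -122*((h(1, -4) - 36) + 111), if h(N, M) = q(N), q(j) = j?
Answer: -9272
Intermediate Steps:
h(N, M) = N
-122*((h(1, -4) - 36) + 111) = -122*((1 - 36) + 111) = -122*(-35 + 111) = -122*76 = -9272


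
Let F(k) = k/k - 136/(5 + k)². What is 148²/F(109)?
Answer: 71166096/3215 ≈ 22136.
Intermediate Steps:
F(k) = 1 - 136/(5 + k)²
148²/F(109) = 148²/(1 - 136/(5 + 109)²) = 21904/(1 - 136/114²) = 21904/(1 - 136*1/12996) = 21904/(1 - 34/3249) = 21904/(3215/3249) = 21904*(3249/3215) = 71166096/3215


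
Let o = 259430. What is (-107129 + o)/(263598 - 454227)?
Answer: -50767/63543 ≈ -0.79894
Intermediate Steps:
(-107129 + o)/(263598 - 454227) = (-107129 + 259430)/(263598 - 454227) = 152301/(-190629) = 152301*(-1/190629) = -50767/63543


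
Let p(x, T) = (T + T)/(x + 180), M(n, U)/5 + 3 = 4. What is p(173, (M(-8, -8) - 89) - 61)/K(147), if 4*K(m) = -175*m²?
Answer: 232/266979195 ≈ 8.6898e-7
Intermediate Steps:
M(n, U) = 5 (M(n, U) = -15 + 5*4 = -15 + 20 = 5)
p(x, T) = 2*T/(180 + x) (p(x, T) = (2*T)/(180 + x) = 2*T/(180 + x))
K(m) = -175*m²/4 (K(m) = (-175*m²)/4 = -175*m²/4)
p(173, (M(-8, -8) - 89) - 61)/K(147) = (2*((5 - 89) - 61)/(180 + 173))/((-175/4*147²)) = (2*(-84 - 61)/353)/((-175/4*21609)) = (2*(-145)*(1/353))/(-3781575/4) = -290/353*(-4/3781575) = 232/266979195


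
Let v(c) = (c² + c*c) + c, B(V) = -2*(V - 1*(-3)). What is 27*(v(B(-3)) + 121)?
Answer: 3267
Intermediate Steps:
B(V) = -6 - 2*V (B(V) = -2*(V + 3) = -2*(3 + V) = -6 - 2*V)
v(c) = c + 2*c² (v(c) = (c² + c²) + c = 2*c² + c = c + 2*c²)
27*(v(B(-3)) + 121) = 27*((-6 - 2*(-3))*(1 + 2*(-6 - 2*(-3))) + 121) = 27*((-6 + 6)*(1 + 2*(-6 + 6)) + 121) = 27*(0*(1 + 2*0) + 121) = 27*(0*(1 + 0) + 121) = 27*(0*1 + 121) = 27*(0 + 121) = 27*121 = 3267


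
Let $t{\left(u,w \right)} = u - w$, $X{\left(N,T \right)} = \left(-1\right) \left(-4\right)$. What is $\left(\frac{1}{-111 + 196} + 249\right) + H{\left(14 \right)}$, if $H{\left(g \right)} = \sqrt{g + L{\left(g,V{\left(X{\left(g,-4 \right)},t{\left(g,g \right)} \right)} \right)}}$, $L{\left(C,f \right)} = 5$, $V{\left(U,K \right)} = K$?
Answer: $\frac{21166}{85} + \sqrt{19} \approx 253.37$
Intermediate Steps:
$X{\left(N,T \right)} = 4$
$H{\left(g \right)} = \sqrt{5 + g}$ ($H{\left(g \right)} = \sqrt{g + 5} = \sqrt{5 + g}$)
$\left(\frac{1}{-111 + 196} + 249\right) + H{\left(14 \right)} = \left(\frac{1}{-111 + 196} + 249\right) + \sqrt{5 + 14} = \left(\frac{1}{85} + 249\right) + \sqrt{19} = \frac{21166}{85} + \sqrt{19}$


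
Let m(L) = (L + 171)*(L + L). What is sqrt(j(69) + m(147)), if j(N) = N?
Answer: sqrt(93561) ≈ 305.88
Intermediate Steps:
m(L) = 2*L*(171 + L) (m(L) = (171 + L)*(2*L) = 2*L*(171 + L))
sqrt(j(69) + m(147)) = sqrt(69 + 2*147*(171 + 147)) = sqrt(69 + 2*147*318) = sqrt(69 + 93492) = sqrt(93561)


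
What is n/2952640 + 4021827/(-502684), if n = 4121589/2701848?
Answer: -2673705214953348047/334183673008407040 ≈ -8.0007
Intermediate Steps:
n = 1373863/900616 (n = 4121589*(1/2701848) = 1373863/900616 ≈ 1.5255)
n/2952640 + 4021827/(-502684) = (1373863/900616)/2952640 + 4021827/(-502684) = (1373863/900616)*(1/2952640) + 4021827*(-1/502684) = 1373863/2659194826240 - 4021827/502684 = -2673705214953348047/334183673008407040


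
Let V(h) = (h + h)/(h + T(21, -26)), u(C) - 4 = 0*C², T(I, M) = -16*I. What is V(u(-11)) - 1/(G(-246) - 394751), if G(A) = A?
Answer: -9517/394997 ≈ -0.024094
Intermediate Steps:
u(C) = 4 (u(C) = 4 + 0*C² = 4 + 0 = 4)
V(h) = 2*h/(-336 + h) (V(h) = (h + h)/(h - 16*21) = (2*h)/(h - 336) = (2*h)/(-336 + h) = 2*h/(-336 + h))
V(u(-11)) - 1/(G(-246) - 394751) = 2*4/(-336 + 4) - 1/(-246 - 394751) = 2*4/(-332) - 1/(-394997) = 2*4*(-1/332) - 1*(-1/394997) = -2/83 + 1/394997 = -9517/394997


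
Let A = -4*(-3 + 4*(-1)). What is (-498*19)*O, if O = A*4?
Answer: -1059744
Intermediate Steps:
A = 28 (A = -4*(-3 - 4) = -4*(-7) = 28)
O = 112 (O = 28*4 = 112)
(-498*19)*O = -498*19*112 = -83*114*112 = -9462*112 = -1059744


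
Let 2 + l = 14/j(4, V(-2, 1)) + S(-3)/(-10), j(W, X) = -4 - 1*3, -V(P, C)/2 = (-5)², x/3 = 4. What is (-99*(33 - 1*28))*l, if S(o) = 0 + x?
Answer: 2574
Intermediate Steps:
x = 12 (x = 3*4 = 12)
S(o) = 12 (S(o) = 0 + 12 = 12)
V(P, C) = -50 (V(P, C) = -2*(-5)² = -2*25 = -50)
j(W, X) = -7 (j(W, X) = -4 - 3 = -7)
l = -26/5 (l = -2 + (14/(-7) + 12/(-10)) = -2 + (14*(-⅐) + 12*(-⅒)) = -2 + (-2 - 6/5) = -2 - 16/5 = -26/5 ≈ -5.2000)
(-99*(33 - 1*28))*l = -99*(33 - 1*28)*(-26/5) = -99*(33 - 28)*(-26/5) = -99*5*(-26/5) = -495*(-26/5) = 2574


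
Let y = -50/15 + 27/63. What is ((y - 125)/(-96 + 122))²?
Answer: 1803649/74529 ≈ 24.201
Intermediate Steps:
y = -61/21 (y = -50*1/15 + 27*(1/63) = -10/3 + 3/7 = -61/21 ≈ -2.9048)
((y - 125)/(-96 + 122))² = ((-61/21 - 125)/(-96 + 122))² = (-2686/21/26)² = (-2686/21*1/26)² = (-1343/273)² = 1803649/74529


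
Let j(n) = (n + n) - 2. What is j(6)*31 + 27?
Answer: 337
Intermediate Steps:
j(n) = -2 + 2*n (j(n) = 2*n - 2 = -2 + 2*n)
j(6)*31 + 27 = (-2 + 2*6)*31 + 27 = (-2 + 12)*31 + 27 = 10*31 + 27 = 310 + 27 = 337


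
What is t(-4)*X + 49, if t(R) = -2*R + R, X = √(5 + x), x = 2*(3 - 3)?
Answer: 49 + 4*√5 ≈ 57.944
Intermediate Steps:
x = 0 (x = 2*0 = 0)
X = √5 (X = √(5 + 0) = √5 ≈ 2.2361)
t(R) = -R
t(-4)*X + 49 = (-1*(-4))*√5 + 49 = 4*√5 + 49 = 49 + 4*√5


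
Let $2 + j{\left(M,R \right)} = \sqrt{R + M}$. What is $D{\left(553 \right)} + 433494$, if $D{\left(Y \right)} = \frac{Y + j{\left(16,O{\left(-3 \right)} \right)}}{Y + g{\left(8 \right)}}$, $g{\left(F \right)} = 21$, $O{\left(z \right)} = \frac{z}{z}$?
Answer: $\frac{248826107}{574} + \frac{\sqrt{17}}{574} \approx 4.335 \cdot 10^{5}$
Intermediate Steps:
$O{\left(z \right)} = 1$
$j{\left(M,R \right)} = -2 + \sqrt{M + R}$ ($j{\left(M,R \right)} = -2 + \sqrt{R + M} = -2 + \sqrt{M + R}$)
$D{\left(Y \right)} = \frac{-2 + Y + \sqrt{17}}{21 + Y}$ ($D{\left(Y \right)} = \frac{Y - \left(2 - \sqrt{16 + 1}\right)}{Y + 21} = \frac{Y - \left(2 - \sqrt{17}\right)}{21 + Y} = \frac{-2 + Y + \sqrt{17}}{21 + Y}$)
$D{\left(553 \right)} + 433494 = \frac{-2 + 553 + \sqrt{17}}{21 + 553} + 433494 = \frac{551 + \sqrt{17}}{574} + 433494 = \left(\frac{551}{574} + \frac{\sqrt{17}}{574}\right) + 433494 = \frac{248826107}{574} + \frac{\sqrt{17}}{574}$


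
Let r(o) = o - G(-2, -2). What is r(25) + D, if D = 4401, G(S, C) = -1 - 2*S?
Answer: 4423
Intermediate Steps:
r(o) = -3 + o (r(o) = o - (-1 - 2*(-2)) = o - (-1 + 4) = o - 1*3 = o - 3 = -3 + o)
r(25) + D = (-3 + 25) + 4401 = 22 + 4401 = 4423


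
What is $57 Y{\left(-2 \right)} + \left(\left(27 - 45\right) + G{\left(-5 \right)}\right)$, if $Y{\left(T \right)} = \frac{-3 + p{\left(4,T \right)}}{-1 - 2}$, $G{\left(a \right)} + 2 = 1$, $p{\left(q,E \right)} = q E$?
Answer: $190$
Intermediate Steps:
$p{\left(q,E \right)} = E q$
$G{\left(a \right)} = -1$ ($G{\left(a \right)} = -2 + 1 = -1$)
$Y{\left(T \right)} = 1 - \frac{4 T}{3}$ ($Y{\left(T \right)} = \frac{-3 + T 4}{-1 - 2} = \frac{-3 + 4 T}{-3} = \left(-3 + 4 T\right) \left(- \frac{1}{3}\right) = 1 - \frac{4 T}{3}$)
$57 Y{\left(-2 \right)} + \left(\left(27 - 45\right) + G{\left(-5 \right)}\right) = 57 \left(1 - - \frac{8}{3}\right) + \left(\left(27 - 45\right) - 1\right) = 57 \left(1 + \frac{8}{3}\right) - 19 = 57 \cdot \frac{11}{3} - 19 = 209 - 19 = 190$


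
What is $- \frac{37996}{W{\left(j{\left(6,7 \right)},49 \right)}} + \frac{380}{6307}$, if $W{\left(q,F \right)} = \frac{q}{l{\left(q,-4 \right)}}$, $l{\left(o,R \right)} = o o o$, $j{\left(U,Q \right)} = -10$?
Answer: $- \frac{23964076820}{6307} \approx -3.7996 \cdot 10^{6}$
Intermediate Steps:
$l{\left(o,R \right)} = o^{3}$ ($l{\left(o,R \right)} = o^{2} o = o^{3}$)
$W{\left(q,F \right)} = \frac{1}{q^{2}}$ ($W{\left(q,F \right)} = \frac{q}{q^{3}} = \frac{1}{q^{2}}$)
$- \frac{37996}{W{\left(j{\left(6,7 \right)},49 \right)}} + \frac{380}{6307} = - \frac{37996}{\frac{1}{100}} + \frac{380}{6307} = - 37996 \frac{1}{\frac{1}{100}} + 380 \cdot \frac{1}{6307} = \left(-37996\right) 100 + \frac{380}{6307} = -3799600 + \frac{380}{6307} = - \frac{23964076820}{6307}$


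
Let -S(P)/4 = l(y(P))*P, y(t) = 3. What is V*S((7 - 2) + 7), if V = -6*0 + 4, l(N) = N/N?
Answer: -192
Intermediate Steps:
l(N) = 1
S(P) = -4*P
V = 4 (V = 0 + 4 = 4)
V*S((7 - 2) + 7) = 4*(-4*((7 - 2) + 7)) = 4*(-4*(5 + 7)) = 4*(-4*12) = 4*(-48) = -192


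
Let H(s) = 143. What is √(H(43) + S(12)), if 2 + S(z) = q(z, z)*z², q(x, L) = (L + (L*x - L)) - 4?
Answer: √20301 ≈ 142.48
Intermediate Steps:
q(x, L) = -4 + L*x (q(x, L) = (L + (-L + L*x)) - 4 = L*x - 4 = -4 + L*x)
S(z) = -2 + z²*(-4 + z²) (S(z) = -2 + (-4 + z*z)*z² = -2 + (-4 + z²)*z² = -2 + z²*(-4 + z²))
√(H(43) + S(12)) = √(143 + (-2 + 12²*(-4 + 12²))) = √(143 + (-2 + 144*(-4 + 144))) = √(143 + (-2 + 144*140)) = √(143 + (-2 + 20160)) = √(143 + 20158) = √20301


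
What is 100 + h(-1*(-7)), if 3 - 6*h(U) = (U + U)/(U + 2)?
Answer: 5413/54 ≈ 100.24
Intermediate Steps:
h(U) = ½ - U/(3*(2 + U)) (h(U) = ½ - (U + U)/(6*(U + 2)) = ½ - 2*U/(6*(2 + U)) = ½ - U/(3*(2 + U)))
100 + h(-1*(-7)) = 100 + (6 - 1*(-7))/(6*(2 - 1*(-7))) = 100 + (6 + 7)/(6*(2 + 7)) = 100 + (⅙)*13/9 = 100 + (⅙)*(⅑)*13 = 100 + 13/54 = 5413/54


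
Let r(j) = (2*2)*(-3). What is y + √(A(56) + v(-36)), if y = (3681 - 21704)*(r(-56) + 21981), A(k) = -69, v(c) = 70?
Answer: -395947286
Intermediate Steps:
r(j) = -12 (r(j) = 4*(-3) = -12)
y = -395947287 (y = (3681 - 21704)*(-12 + 21981) = -18023*21969 = -395947287)
y + √(A(56) + v(-36)) = -395947287 + √(-69 + 70) = -395947287 + √1 = -395947287 + 1 = -395947286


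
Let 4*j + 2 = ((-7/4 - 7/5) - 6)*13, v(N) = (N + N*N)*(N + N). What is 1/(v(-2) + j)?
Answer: -80/3059 ≈ -0.026152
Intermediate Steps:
v(N) = 2*N*(N + N²) (v(N) = (N + N²)*(2*N) = 2*N*(N + N²))
j = -2419/80 (j = -½ + (((-7/4 - 7/5) - 6)*13)/4 = -½ + ((-63/20 - 6)*13)/4 = -½ + (-183/20*13)/4 = -½ + (¼)*(-2379/20) = -½ - 2379/80 = -2419/80 ≈ -30.237)
1/(v(-2) + j) = 1/(2*(-2)²*(1 - 2) - 2419/80) = 1/(2*4*(-1) - 2419/80) = 1/(-8 - 2419/80) = 1/(-3059/80) = -80/3059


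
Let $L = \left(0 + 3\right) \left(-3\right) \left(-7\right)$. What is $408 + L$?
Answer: $471$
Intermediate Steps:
$L = 63$ ($L = 3 \left(-3\right) \left(-7\right) = \left(-9\right) \left(-7\right) = 63$)
$408 + L = 408 + 63 = 471$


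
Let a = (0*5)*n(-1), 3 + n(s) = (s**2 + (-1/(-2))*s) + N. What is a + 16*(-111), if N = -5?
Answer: -1776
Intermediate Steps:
n(s) = -8 + s**2 + s/2 (n(s) = -3 + ((s**2 + (-1/(-2))*s) - 5) = -3 + ((s**2 + (-1*(-1/2))*s) - 5) = -3 + ((s**2 + s/2) - 5) = -3 + (-5 + s**2 + s/2) = -8 + s**2 + s/2)
a = 0 (a = (0*5)*(-8 + (-1)**2 + (1/2)*(-1)) = 0*(-8 + 1 - 1/2) = 0*(-15/2) = 0)
a + 16*(-111) = 0 + 16*(-111) = 0 - 1776 = -1776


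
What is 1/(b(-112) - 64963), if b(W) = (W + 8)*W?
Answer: -1/53315 ≈ -1.8756e-5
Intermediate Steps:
b(W) = W*(8 + W) (b(W) = (8 + W)*W = W*(8 + W))
1/(b(-112) - 64963) = 1/(-112*(8 - 112) - 64963) = 1/(-112*(-104) - 64963) = 1/(11648 - 64963) = 1/(-53315) = -1/53315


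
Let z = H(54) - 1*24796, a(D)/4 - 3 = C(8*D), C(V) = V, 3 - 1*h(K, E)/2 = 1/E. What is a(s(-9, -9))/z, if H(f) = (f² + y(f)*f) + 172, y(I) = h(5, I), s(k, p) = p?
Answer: 138/10693 ≈ 0.012906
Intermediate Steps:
h(K, E) = 6 - 2/E
y(I) = 6 - 2/I
a(D) = 12 + 32*D (a(D) = 12 + 4*(8*D) = 12 + 32*D)
H(f) = 172 + f² + f*(6 - 2/f) (H(f) = (f² + (6 - 2/f)*f) + 172 = (f² + f*(6 - 2/f)) + 172 = 172 + f² + f*(6 - 2/f))
z = -21386 (z = (170 + 54² + 6*54) - 1*24796 = (170 + 2916 + 324) - 24796 = 3410 - 24796 = -21386)
a(s(-9, -9))/z = (12 + 32*(-9))/(-21386) = (12 - 288)*(-1/21386) = -276*(-1/21386) = 138/10693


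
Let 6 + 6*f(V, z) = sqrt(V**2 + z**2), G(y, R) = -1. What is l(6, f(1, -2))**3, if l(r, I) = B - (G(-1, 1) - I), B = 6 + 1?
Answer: (42 + sqrt(5))**3/216 ≈ 400.75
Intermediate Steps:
B = 7
f(V, z) = -1 + sqrt(V**2 + z**2)/6
l(r, I) = 8 + I (l(r, I) = 7 - (-1 - I) = 7 + (1 + I) = 8 + I)
l(6, f(1, -2))**3 = (8 + (-1 + sqrt(1**2 + (-2)**2)/6))**3 = (8 + (-1 + sqrt(1 + 4)/6))**3 = (8 + (-1 + sqrt(5)/6))**3 = (7 + sqrt(5)/6)**3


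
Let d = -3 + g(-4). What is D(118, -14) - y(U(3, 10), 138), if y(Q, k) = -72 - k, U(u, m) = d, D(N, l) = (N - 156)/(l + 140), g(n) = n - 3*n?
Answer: 13211/63 ≈ 209.70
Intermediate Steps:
g(n) = -2*n
d = 5 (d = -3 - 2*(-4) = -3 + 8 = 5)
D(N, l) = (-156 + N)/(140 + l)
U(u, m) = 5
D(118, -14) - y(U(3, 10), 138) = (-156 + 118)/(140 - 14) - (-72 - 1*138) = -38/126 - (-72 - 138) = (1/126)*(-38) - 1*(-210) = -19/63 + 210 = 13211/63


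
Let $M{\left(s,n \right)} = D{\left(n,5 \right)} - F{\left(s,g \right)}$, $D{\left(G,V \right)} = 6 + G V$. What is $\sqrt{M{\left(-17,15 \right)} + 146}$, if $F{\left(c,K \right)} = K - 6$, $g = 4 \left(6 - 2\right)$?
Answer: $\sqrt{217} \approx 14.731$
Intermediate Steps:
$g = 16$ ($g = 4 \cdot 4 = 16$)
$F{\left(c,K \right)} = -6 + K$ ($F{\left(c,K \right)} = K - 6 = -6 + K$)
$M{\left(s,n \right)} = -4 + 5 n$ ($M{\left(s,n \right)} = \left(6 + n 5\right) - \left(-6 + 16\right) = \left(6 + 5 n\right) - 10 = -4 + 5 n$)
$\sqrt{M{\left(-17,15 \right)} + 146} = \sqrt{\left(-4 + 5 \cdot 15\right) + 146} = \sqrt{\left(-4 + 75\right) + 146} = \sqrt{71 + 146} = \sqrt{217}$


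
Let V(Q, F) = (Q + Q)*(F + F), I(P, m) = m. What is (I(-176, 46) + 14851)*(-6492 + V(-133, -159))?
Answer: 1163396112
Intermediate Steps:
V(Q, F) = 4*F*Q (V(Q, F) = (2*Q)*(2*F) = 4*F*Q)
(I(-176, 46) + 14851)*(-6492 + V(-133, -159)) = (46 + 14851)*(-6492 + 4*(-159)*(-133)) = 14897*(-6492 + 84588) = 14897*78096 = 1163396112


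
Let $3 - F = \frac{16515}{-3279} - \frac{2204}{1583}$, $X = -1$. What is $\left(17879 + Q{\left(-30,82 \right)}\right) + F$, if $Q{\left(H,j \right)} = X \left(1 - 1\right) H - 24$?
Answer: $\frac{30909374289}{1730219} \approx 17864.0$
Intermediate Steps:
$Q{\left(H,j \right)} = -24$ ($Q{\left(H,j \right)} = - (1 - 1) H - 24 = \left(-1\right) 0 H - 24 = 0 H - 24 = 0 - 24 = -24$)
$F = \frac{16314044}{1730219}$ ($F = 3 - \left(\frac{16515}{-3279} - \frac{2204}{1583}\right) = 3 - \left(16515 \left(- \frac{1}{3279}\right) - \frac{2204}{1583}\right) = 3 - \left(- \frac{5505}{1093} - \frac{2204}{1583}\right) = 3 - - \frac{11123387}{1730219} = 3 + \frac{11123387}{1730219} = \frac{16314044}{1730219} \approx 9.4289$)
$\left(17879 + Q{\left(-30,82 \right)}\right) + F = \left(17879 - 24\right) + \frac{16314044}{1730219} = 17855 + \frac{16314044}{1730219} = \frac{30909374289}{1730219}$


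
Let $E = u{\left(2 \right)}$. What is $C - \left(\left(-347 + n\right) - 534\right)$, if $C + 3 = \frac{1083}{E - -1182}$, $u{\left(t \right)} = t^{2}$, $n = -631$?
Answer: $\frac{1790757}{1186} \approx 1509.9$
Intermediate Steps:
$E = 4$ ($E = 2^{2} = 4$)
$C = - \frac{2475}{1186}$ ($C = -3 + \frac{1083}{4 - -1182} = -3 + \frac{1083}{4 + 1182} = -3 + \frac{1083}{1186} = - \frac{2475}{1186} \approx -2.0868$)
$C - \left(\left(-347 + n\right) - 534\right) = - \frac{2475}{1186} - \left(\left(-347 - 631\right) - 534\right) = - \frac{2475}{1186} - \left(-978 - 534\right) = - \frac{2475}{1186} - -1512 = - \frac{2475}{1186} + 1512 = \frac{1790757}{1186}$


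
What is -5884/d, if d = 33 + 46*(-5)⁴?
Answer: -5884/28783 ≈ -0.20443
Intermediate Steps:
d = 28783 (d = 33 + 46*625 = 33 + 28750 = 28783)
-5884/d = -5884/28783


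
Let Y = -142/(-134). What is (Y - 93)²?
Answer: 37945600/4489 ≈ 8453.0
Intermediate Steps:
Y = 71/67 (Y = -142*(-1/134) = 71/67 ≈ 1.0597)
(Y - 93)² = (71/67 - 93)² = (-6160/67)² = 37945600/4489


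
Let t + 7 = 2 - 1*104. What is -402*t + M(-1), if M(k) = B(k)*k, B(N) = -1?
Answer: 43819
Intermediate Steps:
t = -109 (t = -7 + (2 - 1*104) = -7 + (2 - 104) = -7 - 102 = -109)
M(k) = -k
-402*t + M(-1) = -402*(-109) - 1*(-1) = 43818 + 1 = 43819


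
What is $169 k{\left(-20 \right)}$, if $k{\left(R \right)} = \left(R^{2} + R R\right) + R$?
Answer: $131820$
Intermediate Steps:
$k{\left(R \right)} = R + 2 R^{2}$ ($k{\left(R \right)} = \left(R^{2} + R^{2}\right) + R = 2 R^{2} + R = R + 2 R^{2}$)
$169 k{\left(-20 \right)} = 169 \left(- 20 \left(1 + 2 \left(-20\right)\right)\right) = 169 \left(- 20 \left(1 - 40\right)\right) = 169 \left(\left(-20\right) \left(-39\right)\right) = 169 \cdot 780 = 131820$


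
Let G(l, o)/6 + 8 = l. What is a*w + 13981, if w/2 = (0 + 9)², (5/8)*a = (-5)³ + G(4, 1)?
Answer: -123199/5 ≈ -24640.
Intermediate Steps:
G(l, o) = -48 + 6*l
a = -1192/5 (a = 8*((-5)³ + (-48 + 6*4))/5 = 8*(-125 + (-48 + 24))/5 = 8*(-125 - 24)/5 = (8/5)*(-149) = -1192/5 ≈ -238.40)
w = 162 (w = 2*(0 + 9)² = 2*9² = 2*81 = 162)
a*w + 13981 = -1192/5*162 + 13981 = -193104/5 + 13981 = -123199/5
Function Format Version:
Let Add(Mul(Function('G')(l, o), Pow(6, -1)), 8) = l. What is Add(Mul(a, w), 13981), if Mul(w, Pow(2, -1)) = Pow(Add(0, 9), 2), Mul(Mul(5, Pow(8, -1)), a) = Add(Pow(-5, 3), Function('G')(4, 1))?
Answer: Rational(-123199, 5) ≈ -24640.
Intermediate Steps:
Function('G')(l, o) = Add(-48, Mul(6, l))
a = Rational(-1192, 5) (a = Mul(Rational(8, 5), Add(Pow(-5, 3), Add(-48, Mul(6, 4)))) = Mul(Rational(8, 5), Add(-125, Add(-48, 24))) = Mul(Rational(8, 5), Add(-125, -24)) = Mul(Rational(8, 5), -149) = Rational(-1192, 5) ≈ -238.40)
w = 162 (w = Mul(2, Pow(Add(0, 9), 2)) = Mul(2, Pow(9, 2)) = Mul(2, 81) = 162)
Add(Mul(a, w), 13981) = Add(Mul(Rational(-1192, 5), 162), 13981) = Add(Rational(-193104, 5), 13981) = Rational(-123199, 5)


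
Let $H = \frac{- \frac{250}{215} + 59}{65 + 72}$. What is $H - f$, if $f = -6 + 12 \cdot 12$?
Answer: $- \frac{810471}{5891} \approx -137.58$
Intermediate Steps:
$H = \frac{2487}{5891}$ ($H = \frac{\left(-250\right) \frac{1}{215} + 59}{137} = \left(- \frac{50}{43} + 59\right) \frac{1}{137} = \frac{2487}{43} \cdot \frac{1}{137} = \frac{2487}{5891} \approx 0.42217$)
$f = 138$ ($f = -6 + 144 = 138$)
$H - f = \frac{2487}{5891} - 138 = - \frac{810471}{5891}$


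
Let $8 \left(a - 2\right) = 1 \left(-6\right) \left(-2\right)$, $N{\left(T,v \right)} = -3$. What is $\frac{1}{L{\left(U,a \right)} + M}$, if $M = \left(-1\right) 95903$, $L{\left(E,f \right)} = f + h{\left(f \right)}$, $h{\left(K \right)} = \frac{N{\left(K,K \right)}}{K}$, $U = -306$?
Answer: $- \frac{14}{1342605} \approx -1.0427 \cdot 10^{-5}$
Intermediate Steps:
$a = \frac{7}{2}$ ($a = 2 + \frac{1 \left(-6\right) \left(-2\right)}{8} = 2 + \frac{\left(-6\right) \left(-2\right)}{8} = 2 + \frac{1}{8} \cdot 12 = 2 + \frac{3}{2} = \frac{7}{2} \approx 3.5$)
$h{\left(K \right)} = - \frac{3}{K}$
$L{\left(E,f \right)} = f - \frac{3}{f}$
$M = -95903$
$\frac{1}{L{\left(U,a \right)} + M} = \frac{1}{\left(\frac{7}{2} - \frac{3}{\frac{7}{2}}\right) - 95903} = \frac{1}{\left(\frac{7}{2} - \frac{6}{7}\right) - 95903} = \frac{1}{\frac{37}{14} - 95903} = \frac{1}{- \frac{1342605}{14}} = - \frac{14}{1342605}$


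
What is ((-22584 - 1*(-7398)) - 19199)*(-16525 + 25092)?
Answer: -294576295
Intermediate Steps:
((-22584 - 1*(-7398)) - 19199)*(-16525 + 25092) = ((-22584 + 7398) - 19199)*8567 = (-15186 - 19199)*8567 = -34385*8567 = -294576295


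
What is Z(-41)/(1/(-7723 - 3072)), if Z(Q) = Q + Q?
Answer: 885190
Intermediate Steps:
Z(Q) = 2*Q
Z(-41)/(1/(-7723 - 3072)) = (2*(-41))/(1/(-7723 - 3072)) = -82/(1/(-10795)) = -82/(-1/10795) = -82*(-10795) = 885190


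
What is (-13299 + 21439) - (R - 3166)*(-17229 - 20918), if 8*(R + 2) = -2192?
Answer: -131293834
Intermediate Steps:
R = -276 (R = -2 + (⅛)*(-2192) = -2 - 274 = -276)
(-13299 + 21439) - (R - 3166)*(-17229 - 20918) = (-13299 + 21439) - (-276 - 3166)*(-17229 - 20918) = 8140 - (-3442)*(-38147) = 8140 - 1*131301974 = 8140 - 131301974 = -131293834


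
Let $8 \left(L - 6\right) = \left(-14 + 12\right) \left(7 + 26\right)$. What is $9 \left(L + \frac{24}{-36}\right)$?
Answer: $- \frac{105}{4} \approx -26.25$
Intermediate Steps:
$L = - \frac{9}{4}$ ($L = 6 + \frac{\left(-14 + 12\right) \left(7 + 26\right)}{8} = 6 + \frac{\left(-2\right) 33}{8} = 6 + \frac{1}{8} \left(-66\right) = 6 - \frac{33}{4} = - \frac{9}{4} \approx -2.25$)
$9 \left(L + \frac{24}{-36}\right) = 9 \left(- \frac{9}{4} + \frac{24}{-36}\right) = 9 \left(- \frac{9}{4} + 24 \left(- \frac{1}{36}\right)\right) = 9 \left(- \frac{9}{4} - \frac{2}{3}\right) = 9 \left(- \frac{35}{12}\right) = - \frac{105}{4}$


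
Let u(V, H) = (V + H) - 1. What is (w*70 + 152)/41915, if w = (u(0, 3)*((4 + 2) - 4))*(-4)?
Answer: -968/41915 ≈ -0.023094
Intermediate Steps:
u(V, H) = -1 + H + V (u(V, H) = (H + V) - 1 = -1 + H + V)
w = -16 (w = ((-1 + 3 + 0)*((4 + 2) - 4))*(-4) = (2*(6 - 4))*(-4) = (2*2)*(-4) = 4*(-4) = -16)
(w*70 + 152)/41915 = (-16*70 + 152)/41915 = (-1120 + 152)*(1/41915) = -968*1/41915 = -968/41915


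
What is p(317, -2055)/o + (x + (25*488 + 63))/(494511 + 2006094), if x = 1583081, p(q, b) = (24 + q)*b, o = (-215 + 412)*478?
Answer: -1602084293671/235471970430 ≈ -6.8037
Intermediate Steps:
o = 94166 (o = 197*478 = 94166)
p(q, b) = b*(24 + q)
p(317, -2055)/o + (x + (25*488 + 63))/(494511 + 2006094) = -2055*(24 + 317)/94166 + (1583081 + (25*488 + 63))/(494511 + 2006094) = -2055*341*(1/94166) + (1583081 + (12200 + 63))/2500605 = -700755*1/94166 + (1583081 + 12263)*(1/2500605) = -700755/94166 + 1595344*(1/2500605) = -700755/94166 + 1595344/2500605 = -1602084293671/235471970430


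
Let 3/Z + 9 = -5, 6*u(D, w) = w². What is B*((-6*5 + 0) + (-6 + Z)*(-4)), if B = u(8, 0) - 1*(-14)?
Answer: -72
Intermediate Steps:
u(D, w) = w²/6
Z = -3/14 (Z = 3/(-9 - 5) = 3/(-14) = 3*(-1/14) = -3/14 ≈ -0.21429)
B = 14 (B = (⅙)*0² - 1*(-14) = (⅙)*0 + 14 = 0 + 14 = 14)
B*((-6*5 + 0) + (-6 + Z)*(-4)) = 14*((-6*5 + 0) + (-6 - 3/14)*(-4)) = 14*((-30 + 0) - 87/14*(-4)) = 14*(-30 + 174/7) = 14*(-36/7) = -72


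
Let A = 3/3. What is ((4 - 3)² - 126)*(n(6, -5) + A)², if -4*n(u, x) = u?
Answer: -125/4 ≈ -31.250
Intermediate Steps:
n(u, x) = -u/4
A = 1 (A = 3*(⅓) = 1)
((4 - 3)² - 126)*(n(6, -5) + A)² = ((4 - 3)² - 126)*(-¼*6 + 1)² = (1² - 126)*(-3/2 + 1)² = (1 - 126)*(-½)² = -125*¼ = -125/4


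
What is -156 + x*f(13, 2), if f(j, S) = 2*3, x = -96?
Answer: -732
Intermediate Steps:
f(j, S) = 6
-156 + x*f(13, 2) = -156 - 96*6 = -156 - 576 = -732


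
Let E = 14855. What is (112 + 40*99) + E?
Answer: 18927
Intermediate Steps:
(112 + 40*99) + E = (112 + 40*99) + 14855 = (112 + 3960) + 14855 = 4072 + 14855 = 18927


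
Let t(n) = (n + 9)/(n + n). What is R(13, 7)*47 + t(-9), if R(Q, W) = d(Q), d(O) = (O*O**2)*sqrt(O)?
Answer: 103259*sqrt(13) ≈ 3.7231e+5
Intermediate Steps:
d(O) = O**(7/2) (d(O) = O**3*sqrt(O) = O**(7/2))
R(Q, W) = Q**(7/2)
t(n) = (9 + n)/(2*n) (t(n) = (9 + n)/((2*n)) = (9 + n)*(1/(2*n)) = (9 + n)/(2*n))
R(13, 7)*47 + t(-9) = 13**(7/2)*47 + (1/2)*(9 - 9)/(-9) = (2197*sqrt(13))*47 + (1/2)*(-1/9)*0 = 103259*sqrt(13) + 0 = 103259*sqrt(13)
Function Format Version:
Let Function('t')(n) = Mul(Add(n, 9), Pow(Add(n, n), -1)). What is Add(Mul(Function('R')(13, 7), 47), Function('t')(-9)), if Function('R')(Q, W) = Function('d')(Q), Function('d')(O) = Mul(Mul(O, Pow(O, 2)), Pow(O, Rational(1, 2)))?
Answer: Mul(103259, Pow(13, Rational(1, 2))) ≈ 3.7231e+5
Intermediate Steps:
Function('d')(O) = Pow(O, Rational(7, 2)) (Function('d')(O) = Mul(Pow(O, 3), Pow(O, Rational(1, 2))) = Pow(O, Rational(7, 2)))
Function('R')(Q, W) = Pow(Q, Rational(7, 2))
Function('t')(n) = Mul(Rational(1, 2), Pow(n, -1), Add(9, n)) (Function('t')(n) = Mul(Add(9, n), Pow(Mul(2, n), -1)) = Mul(Add(9, n), Mul(Rational(1, 2), Pow(n, -1))) = Mul(Rational(1, 2), Pow(n, -1), Add(9, n)))
Add(Mul(Function('R')(13, 7), 47), Function('t')(-9)) = Add(Mul(Pow(13, Rational(7, 2)), 47), Mul(Rational(1, 2), Pow(-9, -1), Add(9, -9))) = Add(Mul(Mul(2197, Pow(13, Rational(1, 2))), 47), Mul(Rational(1, 2), Rational(-1, 9), 0)) = Add(Mul(103259, Pow(13, Rational(1, 2))), 0) = Mul(103259, Pow(13, Rational(1, 2)))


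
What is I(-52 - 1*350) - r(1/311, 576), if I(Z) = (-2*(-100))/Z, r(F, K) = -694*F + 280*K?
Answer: -10081665686/62511 ≈ -1.6128e+5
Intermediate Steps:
I(Z) = 200/Z
I(-52 - 1*350) - r(1/311, 576) = 200/(-52 - 1*350) - (-694/311 + 280*576) = 200/(-52 - 350) - (-694*1/311 + 161280) = 200/(-402) - (-694/311 + 161280) = 200*(-1/402) - 1*50157386/311 = -100/201 - 50157386/311 = -10081665686/62511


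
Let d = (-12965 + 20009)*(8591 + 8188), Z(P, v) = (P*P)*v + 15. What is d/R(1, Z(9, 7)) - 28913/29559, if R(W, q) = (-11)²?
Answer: 3493612428811/3576639 ≈ 9.7679e+5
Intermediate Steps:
Z(P, v) = 15 + v*P² (Z(P, v) = P²*v + 15 = v*P² + 15 = 15 + v*P²)
R(W, q) = 121
d = 118191276 (d = 7044*16779 = 118191276)
d/R(1, Z(9, 7)) - 28913/29559 = 118191276/121 - 28913/29559 = 3493612428811/3576639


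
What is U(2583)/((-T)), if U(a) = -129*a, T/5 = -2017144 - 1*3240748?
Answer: -333207/26289460 ≈ -0.012675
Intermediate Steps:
T = -26289460 (T = 5*(-2017144 - 1*3240748) = 5*(-2017144 - 3240748) = 5*(-5257892) = -26289460)
U(2583)/((-T)) = (-129*2583)/((-1*(-26289460))) = -333207/26289460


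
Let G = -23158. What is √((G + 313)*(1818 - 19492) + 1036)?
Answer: √403763566 ≈ 20094.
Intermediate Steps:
√((G + 313)*(1818 - 19492) + 1036) = √((-23158 + 313)*(1818 - 19492) + 1036) = √(-22845*(-17674) + 1036) = √(403762530 + 1036) = √403763566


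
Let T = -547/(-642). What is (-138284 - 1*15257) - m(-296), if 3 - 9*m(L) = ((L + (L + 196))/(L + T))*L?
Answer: -87306422864/568455 ≈ -1.5359e+5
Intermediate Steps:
T = 547/642 (T = -547*(-1/642) = 547/642 ≈ 0.85203)
m(L) = ⅓ - L*(196 + 2*L)/(9*(547/642 + L)) (m(L) = ⅓ - (L + (L + 196))/(L + 547/642)*L/9 = ⅓ - (L + (196 + L))/(547/642 + L)*L/9 = ⅓ - (196 + 2*L)/(547/642 + L)*L/9 = ⅓ - L*(196 + 2*L)/(9*(547/642 + L)))
(-138284 - 1*15257) - m(-296) = (-138284 - 1*15257) - (547 - 41302*(-296) - 428*(-296)²)/(3*(547 + 642*(-296))) = (-138284 - 15257) - (547 + 12225392 - 428*87616)/(3*(547 - 190032)) = -153541 - (547 + 12225392 - 37499648)/(3*(-189485)) = -153541 - (-1)*(-25273709)/(3*189485) = -153541 - 1*25273709/568455 = -153541 - 25273709/568455 = -87306422864/568455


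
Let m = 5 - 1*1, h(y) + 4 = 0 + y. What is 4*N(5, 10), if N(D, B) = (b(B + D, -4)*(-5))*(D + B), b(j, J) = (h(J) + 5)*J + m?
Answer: -4800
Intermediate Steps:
h(y) = -4 + y (h(y) = -4 + (0 + y) = -4 + y)
m = 4 (m = 5 - 1 = 4)
b(j, J) = 4 + J*(1 + J) (b(j, J) = ((-4 + J) + 5)*J + 4 = (1 + J)*J + 4 = J*(1 + J) + 4 = 4 + J*(1 + J))
N(D, B) = -80*B - 80*D (N(D, B) = ((4 - 4 + (-4)²)*(-5))*(D + B) = ((4 - 4 + 16)*(-5))*(B + D) = (16*(-5))*(B + D) = -80*(B + D) = -80*B - 80*D)
4*N(5, 10) = 4*(-80*10 - 80*5) = 4*(-800 - 400) = 4*(-1200) = -4800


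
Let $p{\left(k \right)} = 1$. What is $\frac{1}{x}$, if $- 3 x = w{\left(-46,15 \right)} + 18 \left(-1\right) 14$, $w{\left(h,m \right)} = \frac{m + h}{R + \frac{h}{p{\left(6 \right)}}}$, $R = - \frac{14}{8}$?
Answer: $\frac{573}{48008} \approx 0.011936$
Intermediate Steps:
$R = - \frac{7}{4}$ ($R = \left(-14\right) \frac{1}{8} = - \frac{7}{4} \approx -1.75$)
$w{\left(h,m \right)} = \frac{h + m}{- \frac{7}{4} + h}$ ($w{\left(h,m \right)} = \frac{m + h}{- \frac{7}{4} + \frac{h}{1}} = \frac{h + m}{- \frac{7}{4} + h 1} = \frac{h + m}{- \frac{7}{4} + h}$)
$x = \frac{48008}{573}$ ($x = - \frac{\frac{4 \left(-46 + 15\right)}{-7 + 4 \left(-46\right)} + 18 \left(-1\right) 14}{3} = - \frac{4 \frac{1}{-7 - 184} \left(-31\right) - 252}{3} = - \frac{4 \frac{1}{-191} \left(-31\right) - 252}{3} = - \frac{4 \left(- \frac{1}{191}\right) \left(-31\right) - 252}{3} = - \frac{\frac{124}{191} - 252}{3} = \left(- \frac{1}{3}\right) \left(- \frac{48008}{191}\right) = \frac{48008}{573} \approx 83.784$)
$\frac{1}{x} = \frac{1}{\frac{48008}{573}} = \frac{573}{48008}$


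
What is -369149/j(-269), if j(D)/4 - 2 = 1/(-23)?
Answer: -8490427/180 ≈ -47169.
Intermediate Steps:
j(D) = 180/23 (j(D) = 8 + 4/(-23) = 8 + 4*(-1/23) = 8 - 4/23 = 180/23)
-369149/j(-269) = -369149/180/23 = -369149*23/180 = -8490427/180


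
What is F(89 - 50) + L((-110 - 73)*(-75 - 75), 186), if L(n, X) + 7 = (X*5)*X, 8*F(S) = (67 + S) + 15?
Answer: 1383905/8 ≈ 1.7299e+5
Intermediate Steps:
F(S) = 41/4 + S/8 (F(S) = ((67 + S) + 15)/8 = (82 + S)/8 = 41/4 + S/8)
L(n, X) = -7 + 5*X² (L(n, X) = -7 + (X*5)*X = -7 + (5*X)*X = -7 + 5*X²)
F(89 - 50) + L((-110 - 73)*(-75 - 75), 186) = (41/4 + (89 - 50)/8) + (-7 + 5*186²) = (41/4 + (⅛)*39) + (-7 + 5*34596) = (41/4 + 39/8) + (-7 + 172980) = 121/8 + 172973 = 1383905/8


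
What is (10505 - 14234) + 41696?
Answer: 37967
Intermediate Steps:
(10505 - 14234) + 41696 = -3729 + 41696 = 37967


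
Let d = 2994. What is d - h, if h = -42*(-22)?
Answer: 2070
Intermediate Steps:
h = 924
d - h = 2994 - 1*924 = 2994 - 924 = 2070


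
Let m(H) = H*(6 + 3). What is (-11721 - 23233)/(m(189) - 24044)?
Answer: 34954/22343 ≈ 1.5644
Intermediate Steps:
m(H) = 9*H (m(H) = H*9 = 9*H)
(-11721 - 23233)/(m(189) - 24044) = (-11721 - 23233)/(9*189 - 24044) = -34954/(1701 - 24044) = -34954/(-22343) = -34954*(-1/22343) = 34954/22343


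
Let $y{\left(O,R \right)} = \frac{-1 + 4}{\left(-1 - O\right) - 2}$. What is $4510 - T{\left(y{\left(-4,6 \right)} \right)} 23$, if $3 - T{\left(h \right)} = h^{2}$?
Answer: $4648$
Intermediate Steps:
$y{\left(O,R \right)} = \frac{3}{-3 - O}$
$T{\left(h \right)} = 3 - h^{2}$
$4510 - T{\left(y{\left(-4,6 \right)} \right)} 23 = 4510 - \left(3 - \left(- \frac{3}{3 - 4}\right)^{2}\right) 23 = 4510 - \left(3 - \left(- \frac{3}{-1}\right)^{2}\right) 23 = 4510 - \left(3 - \left(\left(-3\right) \left(-1\right)\right)^{2}\right) 23 = 4510 - \left(3 - 3^{2}\right) 23 = 4510 - \left(3 - 9\right) 23 = 4510 - \left(-6\right) 23 = 4510 - -138 = 4510 + 138 = 4648$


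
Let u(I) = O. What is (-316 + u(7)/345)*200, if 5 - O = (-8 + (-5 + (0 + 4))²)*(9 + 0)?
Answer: -4358080/69 ≈ -63161.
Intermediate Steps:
O = 68 (O = 5 - (-8 + (-5 + (0 + 4))²)*(9 + 0) = 5 - (-8 + (-5 + 4)²)*9 = 5 - (-8 + (-1)²)*9 = 5 - (-8 + 1)*9 = 5 - (-7)*9 = 5 - 1*(-63) = 5 + 63 = 68)
u(I) = 68
(-316 + u(7)/345)*200 = (-316 + 68/345)*200 = -108952/345*200 = -4358080/69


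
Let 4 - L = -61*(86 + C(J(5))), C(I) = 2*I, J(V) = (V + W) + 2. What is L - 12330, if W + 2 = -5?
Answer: -7080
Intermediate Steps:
W = -7 (W = -2 - 5 = -7)
J(V) = -5 + V (J(V) = (V - 7) + 2 = (-7 + V) + 2 = -5 + V)
L = 5250 (L = 4 - (-61)*(86 + 2*(-5 + 5)) = 4 - (-61)*(86 + 2*0) = 4 - (-61)*(86 + 0) = 4 - (-61)*86 = 4 - 1*(-5246) = 4 + 5246 = 5250)
L - 12330 = 5250 - 12330 = -7080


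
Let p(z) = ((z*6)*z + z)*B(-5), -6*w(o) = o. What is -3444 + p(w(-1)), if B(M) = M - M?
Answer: -3444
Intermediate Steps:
w(o) = -o/6
B(M) = 0
p(z) = 0 (p(z) = ((z*6)*z + z)*0 = ((6*z)*z + z)*0 = (6*z**2 + z)*0 = (z + 6*z**2)*0 = 0)
-3444 + p(w(-1)) = -3444 + 0 = -3444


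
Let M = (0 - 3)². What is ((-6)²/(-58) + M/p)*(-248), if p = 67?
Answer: 234360/1943 ≈ 120.62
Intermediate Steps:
M = 9 (M = (-3)² = 9)
((-6)²/(-58) + M/p)*(-248) = ((-6)²/(-58) + 9/67)*(-248) = (36*(-1/58) + 9*(1/67))*(-248) = (-18/29 + 9/67)*(-248) = -945/1943*(-248) = 234360/1943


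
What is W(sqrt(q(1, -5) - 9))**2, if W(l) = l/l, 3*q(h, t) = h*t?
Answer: 1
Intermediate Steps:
q(h, t) = h*t/3 (q(h, t) = (h*t)/3 = h*t/3)
W(l) = 1
W(sqrt(q(1, -5) - 9))**2 = 1**2 = 1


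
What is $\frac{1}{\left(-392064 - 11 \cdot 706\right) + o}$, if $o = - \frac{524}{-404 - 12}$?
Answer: $- \frac{104}{41582189} \approx -2.5011 \cdot 10^{-6}$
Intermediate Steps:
$o = \frac{131}{104}$ ($o = - \frac{524}{-416} = \left(-524\right) \left(- \frac{1}{416}\right) = \frac{131}{104} \approx 1.2596$)
$\frac{1}{\left(-392064 - 11 \cdot 706\right) + o} = \frac{1}{\left(-392064 - 11 \cdot 706\right) + \frac{131}{104}} = \frac{1}{\left(-392064 - 7766\right) + \frac{131}{104}} = \frac{1}{-399830 + \frac{131}{104}} = \frac{1}{- \frac{41582189}{104}} = - \frac{104}{41582189}$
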